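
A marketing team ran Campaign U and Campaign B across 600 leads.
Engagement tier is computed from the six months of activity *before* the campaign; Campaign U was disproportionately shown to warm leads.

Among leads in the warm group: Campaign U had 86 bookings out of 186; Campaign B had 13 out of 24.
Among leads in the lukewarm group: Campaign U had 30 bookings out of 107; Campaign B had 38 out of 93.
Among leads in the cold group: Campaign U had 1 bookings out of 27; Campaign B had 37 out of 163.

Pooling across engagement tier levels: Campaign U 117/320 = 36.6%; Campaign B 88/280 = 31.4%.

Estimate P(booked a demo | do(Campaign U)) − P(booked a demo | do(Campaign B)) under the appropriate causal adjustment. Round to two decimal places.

Campaign B is higher inside every engagement tier stratum but Campaign U is higher in aggregate. Whether to stratify depends on how engagement tier relates to the campaign.
Engagement tier satisfies the back-door criterion: it is not a descendant of the campaign, and it blocks the spurious path from campaign to outcome. Adjusting for it (i.e., using the within-engagement tier rates) gives the causal effect.
Adjusting over the population distribution of engagement tier: 0.350·(0.462−0.542) + 0.333·(0.280−0.409) + 0.317·(0.037−0.227) = -0.131.

-0.13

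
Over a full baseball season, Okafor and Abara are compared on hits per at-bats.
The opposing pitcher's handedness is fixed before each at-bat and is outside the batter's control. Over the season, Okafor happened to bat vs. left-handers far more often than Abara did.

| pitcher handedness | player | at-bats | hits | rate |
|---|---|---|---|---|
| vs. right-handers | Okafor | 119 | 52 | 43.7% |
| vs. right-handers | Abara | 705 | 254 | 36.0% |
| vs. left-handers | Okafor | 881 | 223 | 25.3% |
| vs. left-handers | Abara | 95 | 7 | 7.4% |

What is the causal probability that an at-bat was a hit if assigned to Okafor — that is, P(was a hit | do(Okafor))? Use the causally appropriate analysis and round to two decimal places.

0.34

The stratified and pooled comparisons disagree (Okafor wins within each pitcher handedness; Abara wins overall), so the answer turns on the causal role of pitcher handedness.
Here pitcher handedness is a common cause — it drives both which player a case falls under and the outcome. The crude comparison mixes populations; the stratum-specific rates are the causally relevant ones.
Standardising Okafor to the population pitcher handedness mix: 0.458·52/119 + 0.542·223/881 = 0.337.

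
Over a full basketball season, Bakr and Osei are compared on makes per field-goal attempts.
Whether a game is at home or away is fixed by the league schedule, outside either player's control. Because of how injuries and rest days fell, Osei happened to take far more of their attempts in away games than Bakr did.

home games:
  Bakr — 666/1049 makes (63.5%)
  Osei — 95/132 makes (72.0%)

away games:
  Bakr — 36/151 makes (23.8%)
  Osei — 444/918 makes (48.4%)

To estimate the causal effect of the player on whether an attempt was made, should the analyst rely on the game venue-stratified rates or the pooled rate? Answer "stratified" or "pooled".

Osei is higher inside every game venue stratum but Bakr is higher in aggregate. Whether to stratify depends on how game venue relates to the player.
Nothing the player does changes game venue; the imbalance is an allocation artefact. With game venue also predicting the outcome, the pooled figure is confounded, and the within-stratum comparison is the causal one.
Within each level — home games: 63.5% vs 72.0%; away games: 23.8% vs 48.4% — Osei is higher every time.

stratified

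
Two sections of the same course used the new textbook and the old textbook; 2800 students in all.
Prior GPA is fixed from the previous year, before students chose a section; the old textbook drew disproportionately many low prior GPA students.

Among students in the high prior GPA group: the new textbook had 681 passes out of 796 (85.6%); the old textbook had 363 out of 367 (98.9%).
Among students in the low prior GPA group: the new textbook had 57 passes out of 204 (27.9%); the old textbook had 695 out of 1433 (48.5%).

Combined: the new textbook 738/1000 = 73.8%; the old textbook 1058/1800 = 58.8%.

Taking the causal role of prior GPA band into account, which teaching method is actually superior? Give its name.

Prior GPA band differs across teaching methods for reasons unrelated to any effect of the teaching method itself, and it separately predicts the outcome — a classic confounder. We must compare within prior GPA band levels.
Within each level — high prior GPA: 85.6% vs 98.9%; low prior GPA: 27.9% vs 48.5% — the old textbook is higher every time.

the old textbook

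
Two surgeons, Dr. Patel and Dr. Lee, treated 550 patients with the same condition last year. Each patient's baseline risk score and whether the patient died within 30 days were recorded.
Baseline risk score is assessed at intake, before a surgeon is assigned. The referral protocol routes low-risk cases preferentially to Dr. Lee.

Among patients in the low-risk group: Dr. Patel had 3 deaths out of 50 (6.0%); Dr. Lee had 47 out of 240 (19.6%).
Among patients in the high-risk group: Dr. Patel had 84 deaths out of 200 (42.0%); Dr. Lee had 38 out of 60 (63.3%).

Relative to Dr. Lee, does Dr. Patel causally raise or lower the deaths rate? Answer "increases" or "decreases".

Within every baseline risk score level Dr. Patel has the lower rate, yet pooled Dr. Lee does — Simpson's reversal.
Baseline risk score is set before the surgeon has any effect — it is not caused by the surgeon — and it independently drives the outcome. That makes it a confounder, so the causal comparison is within baseline risk score levels.
Within each level — low-risk: 6.0% vs 19.6%; high-risk: 42.0% vs 63.3% — Dr. Patel is lower every time.

decreases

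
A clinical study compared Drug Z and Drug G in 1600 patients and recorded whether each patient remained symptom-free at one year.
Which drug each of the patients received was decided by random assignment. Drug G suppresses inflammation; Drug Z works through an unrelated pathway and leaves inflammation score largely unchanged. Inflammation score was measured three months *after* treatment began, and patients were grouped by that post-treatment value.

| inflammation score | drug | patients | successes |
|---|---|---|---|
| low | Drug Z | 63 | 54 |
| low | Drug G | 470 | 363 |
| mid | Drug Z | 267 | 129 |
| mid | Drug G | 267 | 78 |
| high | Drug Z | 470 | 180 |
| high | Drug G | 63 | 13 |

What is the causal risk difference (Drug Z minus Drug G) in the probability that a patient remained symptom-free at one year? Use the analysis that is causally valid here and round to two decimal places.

-0.11

The stratified and pooled comparisons disagree (Drug Z wins within each inflammation score; Drug G wins overall), so the answer turns on the causal role of inflammation score.
Because the drug influences inflammation score, inflammation score is a post-treatment mediator, not a confounder. Stratifying on it would bias the estimate; the causal effect is the crude pooled difference.
The causal difference is the pooled difference: 0.454 − 0.568 = -0.114.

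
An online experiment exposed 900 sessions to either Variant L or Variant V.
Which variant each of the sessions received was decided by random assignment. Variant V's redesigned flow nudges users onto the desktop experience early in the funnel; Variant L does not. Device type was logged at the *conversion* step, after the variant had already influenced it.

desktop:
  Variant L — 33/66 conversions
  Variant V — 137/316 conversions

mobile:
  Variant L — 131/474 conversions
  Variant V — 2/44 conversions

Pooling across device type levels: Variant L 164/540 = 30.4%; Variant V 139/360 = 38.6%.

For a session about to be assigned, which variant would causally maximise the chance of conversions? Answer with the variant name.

Variant V

Device type here is a post-treatment variable shaped by the variant; conditioning on it would introduce bias rather than remove it. The overall comparison is the causal one.
Pooled: Variant L 30.4% vs Variant V 38.6%; Variant V is higher overall.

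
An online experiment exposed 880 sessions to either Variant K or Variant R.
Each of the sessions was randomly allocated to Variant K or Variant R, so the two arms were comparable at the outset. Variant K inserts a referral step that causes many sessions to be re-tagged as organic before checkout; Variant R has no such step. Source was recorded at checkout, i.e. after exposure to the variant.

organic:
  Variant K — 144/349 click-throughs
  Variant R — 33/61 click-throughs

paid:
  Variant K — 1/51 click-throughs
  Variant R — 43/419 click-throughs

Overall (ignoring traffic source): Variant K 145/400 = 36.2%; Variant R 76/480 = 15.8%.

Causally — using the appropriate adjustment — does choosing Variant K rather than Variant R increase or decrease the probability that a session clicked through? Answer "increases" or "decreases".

increases

Variant R is higher inside every traffic source stratum but Variant K is higher in aggregate. Whether to stratify depends on how traffic source relates to the variant.
Traffic source is downstream of the variant. One should not condition on a consequence of treatment, so the overall rates are the right comparison.
Pooled: Variant K 36.2% vs Variant R 15.8%; Variant K is higher overall.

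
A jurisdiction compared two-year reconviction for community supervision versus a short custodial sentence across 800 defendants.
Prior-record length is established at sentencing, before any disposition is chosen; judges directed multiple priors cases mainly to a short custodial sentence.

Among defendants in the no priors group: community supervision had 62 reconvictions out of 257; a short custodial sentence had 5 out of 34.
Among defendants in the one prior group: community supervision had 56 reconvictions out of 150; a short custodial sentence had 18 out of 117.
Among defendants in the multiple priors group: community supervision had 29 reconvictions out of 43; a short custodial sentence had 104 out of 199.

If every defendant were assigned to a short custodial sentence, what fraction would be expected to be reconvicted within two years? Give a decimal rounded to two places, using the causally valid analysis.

0.26

The stratified and pooled comparisons disagree (a short custodial sentence wins within each prior-record length; community supervision wins overall), so the answer turns on the causal role of prior-record length.
Nothing the disposition does changes prior-record length; the imbalance is an allocation artefact. With prior-record length also predicting the outcome, the pooled figure is confounded, and the within-stratum comparison is the causal one.
Standardising a short custodial sentence to the population prior-record length mix: 0.364·5/34 + 0.334·18/117 + 0.302·104/199 = 0.263.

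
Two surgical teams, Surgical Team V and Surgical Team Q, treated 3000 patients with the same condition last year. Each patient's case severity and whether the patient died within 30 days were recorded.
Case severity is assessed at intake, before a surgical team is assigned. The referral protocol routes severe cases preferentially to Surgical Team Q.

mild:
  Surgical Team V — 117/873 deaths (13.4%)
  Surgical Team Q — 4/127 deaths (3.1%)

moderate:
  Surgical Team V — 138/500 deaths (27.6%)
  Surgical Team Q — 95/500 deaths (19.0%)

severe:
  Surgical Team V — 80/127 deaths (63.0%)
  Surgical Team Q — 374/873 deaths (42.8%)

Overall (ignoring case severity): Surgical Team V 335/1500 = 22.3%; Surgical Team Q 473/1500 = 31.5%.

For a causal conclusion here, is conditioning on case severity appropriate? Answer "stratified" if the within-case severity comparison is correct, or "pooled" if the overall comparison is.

stratified

The case severity-specific comparison favours Surgical Team Q throughout, but the pooled figures favour Surgical Team V. The question is whether to condition on case severity.
Case severity differs across surgical teams for reasons unrelated to any effect of the surgical team itself, and it separately predicts the outcome — a classic confounder. We must compare within case severity levels.
Within each level — mild: 13.4% vs 3.1%; moderate: 27.6% vs 19.0%; severe: 63.0% vs 42.8% — Surgical Team Q is lower every time.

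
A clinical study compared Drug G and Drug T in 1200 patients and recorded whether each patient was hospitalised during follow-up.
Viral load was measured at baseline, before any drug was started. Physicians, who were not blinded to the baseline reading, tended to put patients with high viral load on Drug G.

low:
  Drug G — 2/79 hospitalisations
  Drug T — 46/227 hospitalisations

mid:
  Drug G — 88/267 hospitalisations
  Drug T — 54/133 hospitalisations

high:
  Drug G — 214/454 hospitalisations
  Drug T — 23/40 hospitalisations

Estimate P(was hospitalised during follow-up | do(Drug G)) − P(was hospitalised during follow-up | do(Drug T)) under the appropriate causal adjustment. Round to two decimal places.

-0.11

The stratified and pooled comparisons disagree (Drug G wins within each viral load; Drug T wins overall), so the answer turns on the causal role of viral load.
Since viral load is a pre-existing factor (not a product of the drug) and it affects the outcome on its own, it is a confounder. The stratified rates, not the pooled rate, identify the causal effect.
Adjusting over the population distribution of viral load: 0.255·(0.025−0.203) + 0.333·(0.330−0.406) + 0.412·(0.471−0.575) = -0.113.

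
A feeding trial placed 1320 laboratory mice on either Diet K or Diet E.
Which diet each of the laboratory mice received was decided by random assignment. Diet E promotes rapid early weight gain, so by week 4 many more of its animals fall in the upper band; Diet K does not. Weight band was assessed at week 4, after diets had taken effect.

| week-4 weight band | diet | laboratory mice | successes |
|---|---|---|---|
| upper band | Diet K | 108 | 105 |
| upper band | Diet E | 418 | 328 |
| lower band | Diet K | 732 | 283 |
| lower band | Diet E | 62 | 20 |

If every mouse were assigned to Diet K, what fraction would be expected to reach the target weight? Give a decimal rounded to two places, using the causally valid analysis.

0.46

Because the diet influences week-4 weight band, week-4 weight band is a post-treatment mediator, not a confounder. Stratifying on it would bias the estimate; the causal effect is the crude pooled difference.
So P(outcome | do(Diet K)) is just the pooled rate for Diet K: 388/840 = 0.462.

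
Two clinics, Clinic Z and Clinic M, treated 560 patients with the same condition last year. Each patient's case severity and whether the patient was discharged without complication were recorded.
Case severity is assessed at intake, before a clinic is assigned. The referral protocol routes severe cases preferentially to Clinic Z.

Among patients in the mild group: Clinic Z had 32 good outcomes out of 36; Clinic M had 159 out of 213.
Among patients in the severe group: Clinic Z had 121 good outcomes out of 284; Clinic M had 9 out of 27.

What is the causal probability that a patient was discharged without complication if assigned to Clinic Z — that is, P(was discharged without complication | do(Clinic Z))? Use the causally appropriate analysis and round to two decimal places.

0.63

Case severity is set before the clinic has any effect — it is not caused by the clinic — and it independently drives the outcome. That makes it a confounder, so the causal comparison is within case severity levels.
Standardising Clinic Z to the population case severity mix: 0.445·32/36 + 0.555·121/284 = 0.632.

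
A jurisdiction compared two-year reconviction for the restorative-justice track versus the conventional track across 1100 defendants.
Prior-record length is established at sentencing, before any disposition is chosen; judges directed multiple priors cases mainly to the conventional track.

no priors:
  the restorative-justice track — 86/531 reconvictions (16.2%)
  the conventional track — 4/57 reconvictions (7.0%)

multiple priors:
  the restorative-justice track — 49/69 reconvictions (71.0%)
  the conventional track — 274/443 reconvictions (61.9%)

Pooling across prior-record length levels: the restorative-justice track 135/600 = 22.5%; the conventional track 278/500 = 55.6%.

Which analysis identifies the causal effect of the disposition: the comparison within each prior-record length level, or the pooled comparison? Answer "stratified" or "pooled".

stratified

The prior-record length-specific comparison favours the conventional track throughout, but the pooled figures favour the restorative-justice track. The question is whether to condition on prior-record length.
Prior-record length is set before the disposition has any effect — it is not caused by the disposition — and it independently drives the outcome. That makes it a confounder, so the causal comparison is within prior-record length levels.
Within each level — no priors: 16.2% vs 7.0%; multiple priors: 71.0% vs 61.9% — the conventional track is lower every time.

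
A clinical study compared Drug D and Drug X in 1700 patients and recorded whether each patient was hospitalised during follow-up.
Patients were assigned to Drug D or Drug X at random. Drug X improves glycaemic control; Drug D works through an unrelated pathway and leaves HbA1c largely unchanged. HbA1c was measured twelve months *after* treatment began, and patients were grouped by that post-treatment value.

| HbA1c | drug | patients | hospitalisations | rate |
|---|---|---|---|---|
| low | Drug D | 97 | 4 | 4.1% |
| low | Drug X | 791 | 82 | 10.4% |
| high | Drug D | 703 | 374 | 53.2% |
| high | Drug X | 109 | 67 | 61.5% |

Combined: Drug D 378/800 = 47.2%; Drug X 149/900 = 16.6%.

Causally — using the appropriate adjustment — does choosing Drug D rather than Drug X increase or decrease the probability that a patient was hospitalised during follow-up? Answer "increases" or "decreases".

increases

The HbA1c-specific comparison favours Drug D throughout, but the pooled figures favour Drug X. The question is whether to condition on HbA1c.
Stratifying would compare drugs among patients the drugs themselves sorted into HbA1c groups — a form of selection on an intermediate. The unconditioned pooled rates give the total causal effect.
Pooled: Drug D 47.2% vs Drug X 16.6%; Drug X is lower overall.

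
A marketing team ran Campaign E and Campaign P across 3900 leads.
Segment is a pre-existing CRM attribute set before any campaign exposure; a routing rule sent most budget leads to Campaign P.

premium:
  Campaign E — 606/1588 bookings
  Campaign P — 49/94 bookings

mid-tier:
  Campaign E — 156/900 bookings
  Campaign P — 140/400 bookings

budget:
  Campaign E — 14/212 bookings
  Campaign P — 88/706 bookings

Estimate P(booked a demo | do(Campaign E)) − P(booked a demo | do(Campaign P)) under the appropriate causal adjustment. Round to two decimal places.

-0.13

The customer segment-specific comparison favours Campaign P throughout, but the pooled figures favour Campaign E. The question is whether to condition on customer segment.
Customer segment is set before the campaign has any effect — it is not caused by the campaign — and it independently drives the outcome. That makes it a confounder, so the causal comparison is within customer segment levels.
Adjusting over the population distribution of customer segment: 0.431·(0.382−0.521) + 0.333·(0.173−0.350) + 0.235·(0.066−0.125) = -0.133.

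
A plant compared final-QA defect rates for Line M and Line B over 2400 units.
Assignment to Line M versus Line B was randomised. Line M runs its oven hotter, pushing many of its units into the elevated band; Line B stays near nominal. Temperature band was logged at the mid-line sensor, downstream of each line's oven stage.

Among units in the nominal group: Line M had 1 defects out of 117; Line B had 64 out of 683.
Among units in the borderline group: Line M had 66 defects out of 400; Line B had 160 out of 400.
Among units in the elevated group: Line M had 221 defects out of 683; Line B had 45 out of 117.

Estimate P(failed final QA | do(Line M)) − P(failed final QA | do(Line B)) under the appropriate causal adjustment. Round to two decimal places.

Within every in-process temperature band level Line M has the lower rate, yet pooled Line B does — Simpson's reversal.
In-process temperature band is recorded after the line and is itself shifted by it — it sits on the causal path from line to outcome. Conditioning on a mediator would strip out part of the effect we want; the pooled comparison gives the total causal effect.
The causal difference is the pooled difference: 0.240 − 0.224 = +0.016.

+0.02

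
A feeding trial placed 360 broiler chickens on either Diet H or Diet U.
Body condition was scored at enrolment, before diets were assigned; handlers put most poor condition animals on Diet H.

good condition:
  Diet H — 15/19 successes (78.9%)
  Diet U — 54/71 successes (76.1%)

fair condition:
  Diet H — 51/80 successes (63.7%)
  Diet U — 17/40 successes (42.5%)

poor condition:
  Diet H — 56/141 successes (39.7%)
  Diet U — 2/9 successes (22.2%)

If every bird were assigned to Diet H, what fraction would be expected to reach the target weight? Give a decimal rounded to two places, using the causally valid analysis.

0.58

Diet H is higher inside every starting body condition stratum but Diet U is higher in aggregate. Whether to stratify depends on how starting body condition relates to the diet.
The imbalance in starting body condition arose from how broiler chickens were allocated, not from anything the diet did; and starting body condition independently affects the outcome. The pooled gap is confounded — condition on starting body condition.
Standardising Diet H to the population starting body condition mix: 0.250·15/19 + 0.333·51/80 + 0.417·56/141 = 0.575.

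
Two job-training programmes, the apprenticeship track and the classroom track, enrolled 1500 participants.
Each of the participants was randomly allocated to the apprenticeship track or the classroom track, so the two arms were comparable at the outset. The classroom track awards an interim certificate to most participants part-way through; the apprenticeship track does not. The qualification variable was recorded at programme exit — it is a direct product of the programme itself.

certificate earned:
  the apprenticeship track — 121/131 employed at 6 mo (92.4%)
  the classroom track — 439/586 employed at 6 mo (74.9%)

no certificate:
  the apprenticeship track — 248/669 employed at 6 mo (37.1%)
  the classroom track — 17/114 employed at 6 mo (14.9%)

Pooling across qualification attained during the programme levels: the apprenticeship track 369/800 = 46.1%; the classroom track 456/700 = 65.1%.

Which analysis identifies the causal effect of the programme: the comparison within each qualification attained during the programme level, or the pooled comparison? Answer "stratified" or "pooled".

Because the programme influences qualification attained during the programme, qualification attained during the programme is a post-treatment mediator, not a confounder. Stratifying on it would bias the estimate; the causal effect is the crude pooled difference.
Pooled: the apprenticeship track 46.1% vs the classroom track 65.1%; the classroom track is higher overall.

pooled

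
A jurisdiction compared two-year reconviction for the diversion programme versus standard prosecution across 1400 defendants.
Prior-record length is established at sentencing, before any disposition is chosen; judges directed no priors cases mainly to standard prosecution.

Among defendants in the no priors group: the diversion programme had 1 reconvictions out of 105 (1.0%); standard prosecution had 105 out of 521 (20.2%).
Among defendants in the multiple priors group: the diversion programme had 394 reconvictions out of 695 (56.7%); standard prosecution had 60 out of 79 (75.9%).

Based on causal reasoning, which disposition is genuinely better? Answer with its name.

the diversion programme

Nothing the disposition does changes prior-record length; the imbalance is an allocation artefact. With prior-record length also predicting the outcome, the pooled figure is confounded, and the within-stratum comparison is the causal one.
Within each level — no priors: 1.0% vs 20.2%; multiple priors: 56.7% vs 75.9% — the diversion programme is lower every time.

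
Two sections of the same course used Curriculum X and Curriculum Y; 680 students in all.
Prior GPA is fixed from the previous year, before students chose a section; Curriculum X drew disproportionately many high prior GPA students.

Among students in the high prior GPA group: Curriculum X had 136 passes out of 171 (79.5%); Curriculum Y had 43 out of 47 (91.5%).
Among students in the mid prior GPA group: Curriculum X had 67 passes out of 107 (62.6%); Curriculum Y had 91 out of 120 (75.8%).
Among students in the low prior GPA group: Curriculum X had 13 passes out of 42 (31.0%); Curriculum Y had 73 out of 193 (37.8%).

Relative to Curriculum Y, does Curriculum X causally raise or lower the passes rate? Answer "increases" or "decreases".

decreases

Within every prior GPA band level Curriculum Y has the higher rate, yet pooled Curriculum X does — Simpson's reversal.
Nothing the teaching method does changes prior GPA band; the imbalance is an allocation artefact. With prior GPA band also predicting the outcome, the pooled figure is confounded, and the within-stratum comparison is the causal one.
Within each level — high prior GPA: 79.5% vs 91.5%; mid prior GPA: 62.6% vs 75.8%; low prior GPA: 31.0% vs 37.8% — Curriculum Y is higher every time.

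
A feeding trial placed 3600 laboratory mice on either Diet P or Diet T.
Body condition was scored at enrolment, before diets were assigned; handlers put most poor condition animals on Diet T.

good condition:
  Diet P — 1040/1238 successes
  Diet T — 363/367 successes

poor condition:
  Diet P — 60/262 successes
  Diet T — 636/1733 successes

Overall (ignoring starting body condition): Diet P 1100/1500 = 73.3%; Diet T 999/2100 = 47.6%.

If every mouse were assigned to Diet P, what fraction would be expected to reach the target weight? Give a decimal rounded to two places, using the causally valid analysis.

0.50

Since starting body condition is a pre-existing factor (not a product of the diet) and it affects the outcome on its own, it is a confounder. The stratified rates, not the pooled rate, identify the causal effect.
Standardising Diet P to the population starting body condition mix: 0.446·1040/1238 + 0.554·60/262 = 0.501.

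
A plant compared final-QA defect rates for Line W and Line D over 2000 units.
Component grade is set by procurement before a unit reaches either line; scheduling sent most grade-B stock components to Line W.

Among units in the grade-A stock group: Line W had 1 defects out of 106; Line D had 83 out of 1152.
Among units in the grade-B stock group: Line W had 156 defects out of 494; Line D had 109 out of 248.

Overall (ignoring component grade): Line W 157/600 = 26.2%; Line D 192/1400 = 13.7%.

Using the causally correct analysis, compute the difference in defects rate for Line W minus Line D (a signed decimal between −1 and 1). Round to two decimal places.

-0.09

Here component grade is a common cause — it drives both which line a case falls under and the outcome. The crude comparison mixes populations; the stratum-specific rates are the causally relevant ones.
Adjusting over the population distribution of component grade: 0.629·(0.009−0.072) + 0.371·(0.316−0.440) = -0.085.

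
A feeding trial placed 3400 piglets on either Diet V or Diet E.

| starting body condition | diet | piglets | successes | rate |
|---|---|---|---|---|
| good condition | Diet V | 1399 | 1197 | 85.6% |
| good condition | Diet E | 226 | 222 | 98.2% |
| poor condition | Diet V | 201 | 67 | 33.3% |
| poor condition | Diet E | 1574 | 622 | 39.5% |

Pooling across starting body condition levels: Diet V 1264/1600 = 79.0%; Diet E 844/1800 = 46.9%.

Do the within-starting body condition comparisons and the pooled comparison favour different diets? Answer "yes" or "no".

yes

Within each starting body condition level (good condition 85.6% vs 98.2%; poor condition 33.3% vs 39.5%), Diet E has the higher rate every time. Pooled: 79.0% vs 46.9% — Diet V has the higher rate overall. The two comparisons disagree.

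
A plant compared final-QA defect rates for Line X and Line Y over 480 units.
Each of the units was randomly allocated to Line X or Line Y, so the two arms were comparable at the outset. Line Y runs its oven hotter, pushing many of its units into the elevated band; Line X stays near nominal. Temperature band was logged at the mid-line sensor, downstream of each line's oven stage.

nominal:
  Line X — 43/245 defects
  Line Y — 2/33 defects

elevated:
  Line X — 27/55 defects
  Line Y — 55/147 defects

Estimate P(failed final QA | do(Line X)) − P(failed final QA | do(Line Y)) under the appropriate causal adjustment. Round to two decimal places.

-0.08

Line Y is lower inside every in-process temperature band stratum but Line X is lower in aggregate. Whether to stratify depends on how in-process temperature band relates to the line.
In-process temperature band here is a post-treatment variable shaped by the line; conditioning on it would introduce bias rather than remove it. The overall comparison is the causal one.
The causal difference is the pooled difference: 0.233 − 0.317 = -0.083.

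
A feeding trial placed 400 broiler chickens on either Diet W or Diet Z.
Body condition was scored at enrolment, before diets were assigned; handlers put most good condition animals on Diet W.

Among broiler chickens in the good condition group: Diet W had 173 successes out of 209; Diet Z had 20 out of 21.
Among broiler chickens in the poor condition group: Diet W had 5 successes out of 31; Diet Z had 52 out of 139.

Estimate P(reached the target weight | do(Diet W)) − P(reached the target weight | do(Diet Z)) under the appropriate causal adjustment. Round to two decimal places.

The imbalance in starting body condition arose from how broiler chickens were allocated, not from anything the diet did; and starting body condition independently affects the outcome. The pooled gap is confounded — condition on starting body condition.
Adjusting over the population distribution of starting body condition: 0.575·(0.828−0.952) + 0.425·(0.161−0.374) = -0.162.

-0.16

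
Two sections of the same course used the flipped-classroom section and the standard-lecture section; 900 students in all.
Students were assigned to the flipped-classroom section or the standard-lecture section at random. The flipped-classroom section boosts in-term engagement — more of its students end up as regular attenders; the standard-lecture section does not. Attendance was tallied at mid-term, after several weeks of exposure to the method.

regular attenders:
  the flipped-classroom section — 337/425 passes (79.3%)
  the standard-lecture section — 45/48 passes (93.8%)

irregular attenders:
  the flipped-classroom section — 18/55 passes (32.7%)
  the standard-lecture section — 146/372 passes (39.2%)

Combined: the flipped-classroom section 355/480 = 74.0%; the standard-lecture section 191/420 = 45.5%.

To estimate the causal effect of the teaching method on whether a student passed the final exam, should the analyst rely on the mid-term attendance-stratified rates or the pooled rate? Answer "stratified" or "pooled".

Mid-term attendance is recorded after the teaching method and is itself shifted by it — it sits on the causal path from teaching method to outcome. Conditioning on a mediator would strip out part of the effect we want; the pooled comparison gives the total causal effect.
Pooled: the flipped-classroom section 74.0% vs the standard-lecture section 45.5%; the flipped-classroom section is higher overall.

pooled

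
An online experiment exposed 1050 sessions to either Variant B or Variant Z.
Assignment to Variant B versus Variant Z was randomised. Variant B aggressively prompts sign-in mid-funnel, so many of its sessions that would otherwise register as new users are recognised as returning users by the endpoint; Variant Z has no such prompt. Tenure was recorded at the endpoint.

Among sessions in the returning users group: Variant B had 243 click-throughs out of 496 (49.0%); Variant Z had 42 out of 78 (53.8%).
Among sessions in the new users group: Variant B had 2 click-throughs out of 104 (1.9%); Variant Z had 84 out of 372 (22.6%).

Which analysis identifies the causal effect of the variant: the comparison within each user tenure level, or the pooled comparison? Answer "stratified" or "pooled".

pooled

Because the variant influences user tenure, user tenure is a post-treatment mediator, not a confounder. Stratifying on it would bias the estimate; the causal effect is the crude pooled difference.
Pooled: Variant B 40.8% vs Variant Z 28.0%; Variant B is higher overall.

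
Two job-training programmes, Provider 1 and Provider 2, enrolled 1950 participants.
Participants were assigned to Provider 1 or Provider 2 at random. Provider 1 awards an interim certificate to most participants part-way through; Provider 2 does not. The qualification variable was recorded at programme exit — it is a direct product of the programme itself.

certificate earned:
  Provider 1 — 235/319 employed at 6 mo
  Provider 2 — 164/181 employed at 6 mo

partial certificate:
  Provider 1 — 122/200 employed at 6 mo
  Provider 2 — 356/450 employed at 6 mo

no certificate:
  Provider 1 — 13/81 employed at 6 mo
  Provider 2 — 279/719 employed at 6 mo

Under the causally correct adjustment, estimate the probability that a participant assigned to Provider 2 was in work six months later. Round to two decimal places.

Stratifying would compare programmes among participants the programmes themselves sorted into qualification attained during the programme groups — a form of selection on an intermediate. The unconditioned pooled rates give the total causal effect.
So P(outcome | do(Provider 2)) is just the pooled rate for Provider 2: 799/1350 = 0.592.

0.59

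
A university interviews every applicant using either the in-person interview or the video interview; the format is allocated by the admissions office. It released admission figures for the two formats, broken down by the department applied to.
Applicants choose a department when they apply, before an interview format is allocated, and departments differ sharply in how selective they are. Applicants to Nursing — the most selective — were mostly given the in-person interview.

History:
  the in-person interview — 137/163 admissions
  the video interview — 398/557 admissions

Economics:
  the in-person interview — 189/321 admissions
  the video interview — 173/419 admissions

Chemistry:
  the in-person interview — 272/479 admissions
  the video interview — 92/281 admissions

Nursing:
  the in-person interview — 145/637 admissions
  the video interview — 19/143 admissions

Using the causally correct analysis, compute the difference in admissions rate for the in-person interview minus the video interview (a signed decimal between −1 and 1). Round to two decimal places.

the in-person interview is higher inside every department stratum but the video interview is higher in aggregate. Whether to stratify depends on how department relates to the interview format.
Department differs across interview formats for reasons unrelated to any effect of the interview format itself, and it separately predicts the outcome — a classic confounder. We must compare within department levels.
Adjusting over the population distribution of department: 0.240·(0.840−0.715) + 0.247·(0.589−0.413) + 0.253·(0.568−0.327) + 0.260·(0.228−0.133) = +0.159.

+0.16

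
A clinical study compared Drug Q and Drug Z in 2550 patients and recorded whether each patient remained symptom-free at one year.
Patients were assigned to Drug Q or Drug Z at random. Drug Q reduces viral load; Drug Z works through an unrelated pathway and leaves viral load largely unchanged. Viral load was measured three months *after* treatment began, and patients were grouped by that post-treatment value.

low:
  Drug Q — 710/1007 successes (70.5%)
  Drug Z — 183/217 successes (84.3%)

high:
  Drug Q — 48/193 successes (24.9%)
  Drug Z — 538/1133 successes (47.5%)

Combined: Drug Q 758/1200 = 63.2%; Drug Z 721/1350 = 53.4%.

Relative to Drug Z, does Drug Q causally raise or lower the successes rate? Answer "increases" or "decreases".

Viral load is downstream of the drug. One should not condition on a consequence of treatment, so the overall rates are the right comparison.
Pooled: Drug Q 63.2% vs Drug Z 53.4%; Drug Q is higher overall.

increases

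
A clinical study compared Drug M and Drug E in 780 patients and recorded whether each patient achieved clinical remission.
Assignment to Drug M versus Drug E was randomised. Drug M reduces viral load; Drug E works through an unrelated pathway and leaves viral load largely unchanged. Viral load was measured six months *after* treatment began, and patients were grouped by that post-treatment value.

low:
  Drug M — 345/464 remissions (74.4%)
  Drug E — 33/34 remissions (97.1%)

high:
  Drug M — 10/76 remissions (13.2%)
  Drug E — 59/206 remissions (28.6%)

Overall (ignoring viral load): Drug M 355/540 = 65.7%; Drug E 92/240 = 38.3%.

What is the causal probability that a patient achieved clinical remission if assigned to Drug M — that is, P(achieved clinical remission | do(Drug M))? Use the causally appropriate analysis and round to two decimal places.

The stratified and pooled comparisons disagree (Drug E wins within each viral load; Drug M wins overall), so the answer turns on the causal role of viral load.
Stratifying would compare drugs among patients the drugs themselves sorted into viral load groups — a form of selection on an intermediate. The unconditioned pooled rates give the total causal effect.
So P(outcome | do(Drug M)) is just the pooled rate for Drug M: 355/540 = 0.657.

0.66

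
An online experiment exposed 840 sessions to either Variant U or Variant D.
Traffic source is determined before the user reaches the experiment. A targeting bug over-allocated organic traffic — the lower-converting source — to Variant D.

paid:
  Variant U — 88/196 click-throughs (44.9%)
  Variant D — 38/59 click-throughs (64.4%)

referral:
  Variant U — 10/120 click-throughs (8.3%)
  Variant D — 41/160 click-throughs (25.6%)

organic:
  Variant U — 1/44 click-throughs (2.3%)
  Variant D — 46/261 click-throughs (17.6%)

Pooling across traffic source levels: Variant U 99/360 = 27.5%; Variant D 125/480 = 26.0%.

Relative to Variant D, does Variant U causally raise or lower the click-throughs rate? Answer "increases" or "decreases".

Here traffic source is a common cause — it drives both which variant a case falls under and the outcome. The crude comparison mixes populations; the stratum-specific rates are the causally relevant ones.
Within each level — paid: 44.9% vs 64.4%; referral: 8.3% vs 25.6%; organic: 2.3% vs 17.6% — Variant D is higher every time.

decreases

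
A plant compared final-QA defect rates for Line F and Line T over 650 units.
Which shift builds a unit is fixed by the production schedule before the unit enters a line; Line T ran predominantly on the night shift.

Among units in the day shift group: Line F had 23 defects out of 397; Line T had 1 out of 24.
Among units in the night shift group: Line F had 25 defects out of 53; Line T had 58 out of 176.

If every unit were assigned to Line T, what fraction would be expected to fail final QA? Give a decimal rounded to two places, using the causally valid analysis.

0.14

Shift differs across lines for reasons unrelated to any effect of the line itself, and it separately predicts the outcome — a classic confounder. We must compare within shift levels.
Standardising Line T to the population shift mix: 0.648·1/24 + 0.352·58/176 = 0.143.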